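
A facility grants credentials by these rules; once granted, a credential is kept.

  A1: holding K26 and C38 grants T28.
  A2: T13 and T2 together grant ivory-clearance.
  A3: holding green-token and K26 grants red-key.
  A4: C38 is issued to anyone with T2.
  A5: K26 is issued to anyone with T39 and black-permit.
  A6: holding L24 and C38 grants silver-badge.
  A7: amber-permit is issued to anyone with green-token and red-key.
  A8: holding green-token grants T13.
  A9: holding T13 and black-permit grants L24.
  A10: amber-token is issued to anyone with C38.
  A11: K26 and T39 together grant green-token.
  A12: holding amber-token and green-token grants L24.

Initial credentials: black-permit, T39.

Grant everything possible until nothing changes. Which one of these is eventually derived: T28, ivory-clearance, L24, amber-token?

Holding T39 and black-permit grants K26 (A5).
Holding K26 and T39 grants green-token (A11).
Holding green-token grants T13 (A8).
Holding T13 and black-permit grants L24 (A9).
amber-token would need C38 (A10), but C38 is never granted. T28 would need K26 and C38 (A1), but C38 is never granted. ivory-clearance would need T13 and T2 (A2), but T2 is never granted.

L24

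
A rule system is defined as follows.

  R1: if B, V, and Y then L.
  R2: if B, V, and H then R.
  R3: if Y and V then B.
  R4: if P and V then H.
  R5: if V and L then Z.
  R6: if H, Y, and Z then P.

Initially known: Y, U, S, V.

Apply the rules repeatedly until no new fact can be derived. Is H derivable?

No

H would need P and V (R4), but P is never established.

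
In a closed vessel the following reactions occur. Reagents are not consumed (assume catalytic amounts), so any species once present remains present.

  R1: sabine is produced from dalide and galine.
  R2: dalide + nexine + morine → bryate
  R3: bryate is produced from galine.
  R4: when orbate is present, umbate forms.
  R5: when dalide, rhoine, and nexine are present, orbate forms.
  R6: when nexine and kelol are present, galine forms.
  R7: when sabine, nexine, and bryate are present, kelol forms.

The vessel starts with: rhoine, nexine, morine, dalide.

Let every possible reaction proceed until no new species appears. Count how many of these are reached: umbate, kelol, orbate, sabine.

2

dalide, rhoine, and nexine present → orbate forms (R5).
orbate present → umbate forms (R4).
umbate: reached.
kelol would need sabine, nexine, and bryate (R7), but sabine never forms.
orbate: reached.
sabine would need dalide and galine (R1), but galine never forms.
Reached: umbate and orbate — 2 of the 4.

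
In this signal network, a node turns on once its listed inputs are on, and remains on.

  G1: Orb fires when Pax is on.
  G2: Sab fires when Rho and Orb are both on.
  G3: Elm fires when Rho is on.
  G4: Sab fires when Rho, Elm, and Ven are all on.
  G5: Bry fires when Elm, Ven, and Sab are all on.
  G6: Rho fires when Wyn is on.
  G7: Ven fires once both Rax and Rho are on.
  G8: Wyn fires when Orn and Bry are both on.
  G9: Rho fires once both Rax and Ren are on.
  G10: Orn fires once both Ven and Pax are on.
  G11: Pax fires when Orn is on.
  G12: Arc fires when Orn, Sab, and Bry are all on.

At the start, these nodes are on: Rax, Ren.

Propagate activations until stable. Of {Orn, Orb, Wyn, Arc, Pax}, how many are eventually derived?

0

Orn would need Ven and Pax (G10), but Pax never turns on.
Orb would need Pax (G1), but Pax never turns on.
Wyn would need Orn and Bry (G8), but Orn never turns on.
Arc would need Orn, Sab, and Bry (G12), but Orn never turns on.
Pax would need Orn (G11), but Orn never turns on.
None of the 5 are reached.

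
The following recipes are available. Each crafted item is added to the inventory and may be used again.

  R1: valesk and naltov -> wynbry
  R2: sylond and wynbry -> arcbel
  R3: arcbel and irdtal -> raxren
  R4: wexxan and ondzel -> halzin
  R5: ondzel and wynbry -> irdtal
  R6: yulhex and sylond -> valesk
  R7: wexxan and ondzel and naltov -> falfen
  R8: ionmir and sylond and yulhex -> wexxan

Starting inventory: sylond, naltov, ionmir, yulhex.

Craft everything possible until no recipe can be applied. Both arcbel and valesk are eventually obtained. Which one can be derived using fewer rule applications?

valesk

valesk: yulhex and sylond -> valesk (R6). [1 rule application]
arcbel: yulhex and sylond -> valesk (R6). Using R1, valesk and naltov make wynbry. Using R2, sylond and wynbry make arcbel. [3 rule applications]
valesk needs fewer.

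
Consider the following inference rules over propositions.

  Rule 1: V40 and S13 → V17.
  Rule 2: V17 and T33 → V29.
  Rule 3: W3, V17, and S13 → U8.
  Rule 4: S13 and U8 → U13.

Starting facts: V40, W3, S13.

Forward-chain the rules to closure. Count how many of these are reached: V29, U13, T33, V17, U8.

V40 and S13 hold, so V17 follows (Rule 1).
W3, V17, and S13 hold, so U8 follows (Rule 3).
From S13 and U8, Rule 4 gives U13.
V29 would need V17 and T33 (Rule 2), but T33 is never established.
U13: reached.
No rule produces T33, and it is not given.
V17: reached.
U8: reached.
Reached: U13, V17, and U8 — 3 of the 5.

3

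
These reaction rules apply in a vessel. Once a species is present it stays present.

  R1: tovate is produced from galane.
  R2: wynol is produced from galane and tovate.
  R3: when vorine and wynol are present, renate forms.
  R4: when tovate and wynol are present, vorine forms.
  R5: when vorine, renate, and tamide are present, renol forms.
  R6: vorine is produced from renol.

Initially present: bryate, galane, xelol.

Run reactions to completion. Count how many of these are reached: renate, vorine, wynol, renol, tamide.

galane present → tovate forms (R1).
galane and tovate present → wynol forms (R2).
tovate and wynol present → vorine forms (R4).
vorine and wynol present → renate forms (R3).
renate: reached.
vorine: reached.
wynol: reached.
renol would need vorine, renate, and tamide (R5), but tamide never forms.
No rule produces tamide, and it is not given.
Reached: renate, vorine, and wynol — 3 of the 5.

3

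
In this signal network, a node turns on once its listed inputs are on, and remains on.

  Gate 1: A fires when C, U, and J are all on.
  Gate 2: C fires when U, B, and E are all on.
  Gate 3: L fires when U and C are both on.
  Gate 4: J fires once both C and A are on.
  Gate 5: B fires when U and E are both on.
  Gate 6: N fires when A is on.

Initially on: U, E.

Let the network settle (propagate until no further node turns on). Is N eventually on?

No

N would need A (Gate 6), but A never turns on.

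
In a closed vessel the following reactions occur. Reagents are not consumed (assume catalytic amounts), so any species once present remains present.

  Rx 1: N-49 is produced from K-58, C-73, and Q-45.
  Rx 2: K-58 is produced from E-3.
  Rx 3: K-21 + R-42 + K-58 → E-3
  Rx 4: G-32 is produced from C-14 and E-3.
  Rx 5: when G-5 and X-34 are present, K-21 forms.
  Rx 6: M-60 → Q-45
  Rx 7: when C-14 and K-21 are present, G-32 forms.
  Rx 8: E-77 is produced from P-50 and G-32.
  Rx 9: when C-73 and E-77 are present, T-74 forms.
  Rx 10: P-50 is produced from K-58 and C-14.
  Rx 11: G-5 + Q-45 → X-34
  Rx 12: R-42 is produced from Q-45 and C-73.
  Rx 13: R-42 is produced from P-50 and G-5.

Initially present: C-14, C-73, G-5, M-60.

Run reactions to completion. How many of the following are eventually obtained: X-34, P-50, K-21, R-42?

3

M-60 present → Q-45 forms (Rx 6).
G-5 and Q-45 present → X-34 forms (Rx 11).
Q-45 and C-73 present → R-42 forms (Rx 12).
G-5 and X-34 present → K-21 forms (Rx 5).
X-34: reached.
P-50 would need K-58 and C-14 (Rx 10), but K-58 never forms.
K-21: reached.
R-42: reached.
Reached: X-34, K-21, and R-42 — 3 of the 4.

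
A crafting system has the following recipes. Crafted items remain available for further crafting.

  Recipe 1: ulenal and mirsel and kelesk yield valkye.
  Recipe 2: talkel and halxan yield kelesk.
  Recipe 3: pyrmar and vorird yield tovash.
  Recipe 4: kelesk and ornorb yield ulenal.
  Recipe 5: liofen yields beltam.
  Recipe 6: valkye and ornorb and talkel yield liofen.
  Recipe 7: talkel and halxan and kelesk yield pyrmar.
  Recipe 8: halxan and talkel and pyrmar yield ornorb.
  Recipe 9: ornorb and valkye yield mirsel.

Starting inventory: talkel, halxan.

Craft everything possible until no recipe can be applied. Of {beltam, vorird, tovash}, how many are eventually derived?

0

beltam would need liofen (Recipe 5), but liofen is never obtained.
No rule produces vorird, and it is not given.
tovash would need pyrmar and vorird (Recipe 3), but vorird is never obtained.
None of the 3 are reached.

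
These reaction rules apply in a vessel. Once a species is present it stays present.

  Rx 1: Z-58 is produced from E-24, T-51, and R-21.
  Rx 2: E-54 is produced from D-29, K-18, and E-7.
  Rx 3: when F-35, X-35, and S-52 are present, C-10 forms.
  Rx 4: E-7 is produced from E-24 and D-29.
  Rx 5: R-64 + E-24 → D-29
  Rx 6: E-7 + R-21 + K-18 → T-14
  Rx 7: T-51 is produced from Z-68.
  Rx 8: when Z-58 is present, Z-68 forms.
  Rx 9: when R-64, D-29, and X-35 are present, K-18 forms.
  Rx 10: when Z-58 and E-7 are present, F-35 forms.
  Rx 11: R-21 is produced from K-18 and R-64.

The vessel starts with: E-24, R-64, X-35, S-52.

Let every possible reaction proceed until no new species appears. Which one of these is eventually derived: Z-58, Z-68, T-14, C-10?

R-64 and E-24 present → D-29 forms (Rx 5).
E-24 and D-29 present → E-7 forms (Rx 4).
R-64, D-29, and X-35 present → K-18 forms (Rx 9).
K-18 and R-64 present → R-21 forms (Rx 11).
E-7, R-21, and K-18 present → T-14 forms (Rx 6).
Z-58 would need E-24, T-51, and R-21 (Rx 1), but T-51 never forms. Z-68 would need Z-58 (Rx 8), but Z-58 never forms. C-10 would need F-35, X-35, and S-52 (Rx 3), but F-35 never forms.

T-14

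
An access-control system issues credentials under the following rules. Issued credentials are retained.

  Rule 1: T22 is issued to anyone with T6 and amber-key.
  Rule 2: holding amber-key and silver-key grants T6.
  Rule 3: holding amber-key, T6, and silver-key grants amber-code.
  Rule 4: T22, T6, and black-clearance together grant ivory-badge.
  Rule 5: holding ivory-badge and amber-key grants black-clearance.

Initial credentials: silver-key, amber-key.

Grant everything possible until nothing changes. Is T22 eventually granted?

Holding amber-key and silver-key grants T6 (Rule 2).
Holding T6 and amber-key grants T22 (Rule 1).

Yes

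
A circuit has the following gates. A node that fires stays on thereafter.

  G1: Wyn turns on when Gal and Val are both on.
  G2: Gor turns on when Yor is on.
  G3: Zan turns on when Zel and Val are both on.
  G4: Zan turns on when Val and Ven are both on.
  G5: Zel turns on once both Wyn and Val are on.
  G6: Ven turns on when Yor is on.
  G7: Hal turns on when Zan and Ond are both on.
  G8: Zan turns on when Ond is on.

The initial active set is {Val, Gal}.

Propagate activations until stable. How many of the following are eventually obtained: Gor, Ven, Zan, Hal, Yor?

1

G1: Gal and Val on → Wyn on.
Wyn and Val are on, so Zel turns on (G5).
Zel and Val are on, so Zan turns on (G3).
Gor would need Yor (G2), but Yor never turns on.
Ven would need Yor (G6), but Yor never turns on.
Zan: reached.
Hal would need Zan and Ond (G7), but Ond never turns on.
No rule produces Yor, and it is not given.
Reached: Zan — 1 of the 5.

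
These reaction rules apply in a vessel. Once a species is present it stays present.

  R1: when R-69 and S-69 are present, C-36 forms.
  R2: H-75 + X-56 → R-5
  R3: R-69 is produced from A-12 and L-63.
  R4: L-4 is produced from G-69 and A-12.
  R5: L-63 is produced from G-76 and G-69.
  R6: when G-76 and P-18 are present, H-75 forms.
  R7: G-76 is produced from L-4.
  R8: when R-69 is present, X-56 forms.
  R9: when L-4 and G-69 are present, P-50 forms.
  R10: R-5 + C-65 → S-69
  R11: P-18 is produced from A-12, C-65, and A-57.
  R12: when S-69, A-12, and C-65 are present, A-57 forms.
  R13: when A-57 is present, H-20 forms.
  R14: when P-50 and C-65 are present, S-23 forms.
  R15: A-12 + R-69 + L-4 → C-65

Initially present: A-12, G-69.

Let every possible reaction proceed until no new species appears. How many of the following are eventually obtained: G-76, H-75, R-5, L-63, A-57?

G-69 and A-12 present → L-4 forms (R4).
L-4 present → G-76 forms (R7).
G-76 and G-69 present → L-63 forms (R5).
G-76: reached.
H-75 would need G-76 and P-18 (R6), but P-18 never forms.
R-5 would need H-75 and X-56 (R2), but H-75 never forms.
L-63: reached.
A-57 would need S-69, A-12, and C-65 (R12), but S-69 never forms.
Reached: G-76 and L-63 — 2 of the 5.

2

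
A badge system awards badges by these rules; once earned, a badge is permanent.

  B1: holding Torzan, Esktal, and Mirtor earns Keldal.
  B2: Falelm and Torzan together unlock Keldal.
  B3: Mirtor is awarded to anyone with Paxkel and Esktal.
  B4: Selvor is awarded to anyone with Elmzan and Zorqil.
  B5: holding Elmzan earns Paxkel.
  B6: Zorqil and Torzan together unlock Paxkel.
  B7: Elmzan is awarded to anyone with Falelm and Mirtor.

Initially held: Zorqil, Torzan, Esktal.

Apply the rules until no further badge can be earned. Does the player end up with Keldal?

With Zorqil and Torzan, Paxkel is earned (B6).
With Paxkel and Esktal, Mirtor is earned (B3).
With Torzan, Esktal, and Mirtor, Keldal is earned (B1).

Yes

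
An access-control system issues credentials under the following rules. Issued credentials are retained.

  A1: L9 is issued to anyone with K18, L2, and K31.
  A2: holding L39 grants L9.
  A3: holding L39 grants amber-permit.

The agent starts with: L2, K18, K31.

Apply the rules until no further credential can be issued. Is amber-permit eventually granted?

No

amber-permit would need L39 (A3), but L39 is never granted.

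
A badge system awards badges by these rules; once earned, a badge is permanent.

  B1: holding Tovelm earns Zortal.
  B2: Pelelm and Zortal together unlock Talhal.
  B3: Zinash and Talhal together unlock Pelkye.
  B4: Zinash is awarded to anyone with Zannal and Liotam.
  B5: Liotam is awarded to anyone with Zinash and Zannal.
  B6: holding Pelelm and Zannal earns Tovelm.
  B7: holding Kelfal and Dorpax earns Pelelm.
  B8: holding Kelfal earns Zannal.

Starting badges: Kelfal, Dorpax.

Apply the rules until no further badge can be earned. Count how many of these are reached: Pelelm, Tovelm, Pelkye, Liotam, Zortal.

With Kelfal and Dorpax, Pelelm is earned (B7).
With Kelfal, Zannal is earned (B8).
With Pelelm and Zannal, Tovelm is earned (B6).
With Tovelm, Zortal is earned (B1).
Pelelm: reached.
Tovelm: reached.
Pelkye would need Zinash and Talhal (B3), but Zinash is never earned.
Liotam would need Zinash and Zannal (B5), but Zinash is never earned.
Zortal: reached.
Reached: Pelelm, Tovelm, and Zortal — 3 of the 5.

3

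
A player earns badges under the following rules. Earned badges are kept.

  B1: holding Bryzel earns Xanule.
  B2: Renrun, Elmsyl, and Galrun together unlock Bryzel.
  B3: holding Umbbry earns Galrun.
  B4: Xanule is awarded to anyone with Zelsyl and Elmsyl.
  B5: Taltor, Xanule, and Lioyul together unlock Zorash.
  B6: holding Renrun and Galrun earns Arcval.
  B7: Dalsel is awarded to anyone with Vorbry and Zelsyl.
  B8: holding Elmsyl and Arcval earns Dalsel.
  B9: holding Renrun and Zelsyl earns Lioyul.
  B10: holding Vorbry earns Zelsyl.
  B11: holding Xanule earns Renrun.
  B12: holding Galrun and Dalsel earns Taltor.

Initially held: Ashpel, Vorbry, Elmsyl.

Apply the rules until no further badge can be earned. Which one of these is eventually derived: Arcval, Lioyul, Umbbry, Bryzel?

Lioyul

With Vorbry, Zelsyl is earned (B10).
With Zelsyl and Elmsyl, Xanule is earned (B4).
With Xanule, Renrun is earned (B11).
With Renrun and Zelsyl, Lioyul is earned (B9).
Bryzel would need Renrun, Elmsyl, and Galrun (B2), but Galrun is never earned. No rule produces Umbbry, and it is not given. Arcval would need Renrun and Galrun (B6), but Galrun is never earned.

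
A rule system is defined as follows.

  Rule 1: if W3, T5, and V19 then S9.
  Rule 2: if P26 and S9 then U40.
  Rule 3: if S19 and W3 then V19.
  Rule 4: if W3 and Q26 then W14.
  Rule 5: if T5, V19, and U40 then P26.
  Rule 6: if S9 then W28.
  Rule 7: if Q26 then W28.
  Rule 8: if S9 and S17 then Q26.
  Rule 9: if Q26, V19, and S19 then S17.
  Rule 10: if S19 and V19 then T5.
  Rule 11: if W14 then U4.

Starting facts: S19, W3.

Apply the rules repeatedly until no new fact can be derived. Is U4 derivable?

U4 would need W14 (Rule 11), but W14 is never established.

No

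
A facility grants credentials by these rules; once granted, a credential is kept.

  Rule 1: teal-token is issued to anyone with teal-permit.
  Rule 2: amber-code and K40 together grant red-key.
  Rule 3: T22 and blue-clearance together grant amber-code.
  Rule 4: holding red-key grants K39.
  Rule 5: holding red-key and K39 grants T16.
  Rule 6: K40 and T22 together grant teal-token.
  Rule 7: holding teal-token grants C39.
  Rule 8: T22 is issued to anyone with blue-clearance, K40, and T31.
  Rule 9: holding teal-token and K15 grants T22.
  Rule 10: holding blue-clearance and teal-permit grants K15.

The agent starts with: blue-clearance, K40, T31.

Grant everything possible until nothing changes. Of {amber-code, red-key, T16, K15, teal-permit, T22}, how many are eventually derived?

Holding blue-clearance, K40, and T31 grants T22 (Rule 8).
Holding T22 and blue-clearance grants amber-code (Rule 3).
Holding amber-code and K40 grants red-key (Rule 2).
Holding red-key grants K39 (Rule 4).
Holding red-key and K39 grants T16 (Rule 5).
amber-code: reached.
red-key: reached.
T16: reached.
K15 would need blue-clearance and teal-permit (Rule 10), but teal-permit is never granted.
No rule produces teal-permit, and it is not given.
T22: reached.
Reached: amber-code, red-key, T16, and T22 — 4 of the 6.

4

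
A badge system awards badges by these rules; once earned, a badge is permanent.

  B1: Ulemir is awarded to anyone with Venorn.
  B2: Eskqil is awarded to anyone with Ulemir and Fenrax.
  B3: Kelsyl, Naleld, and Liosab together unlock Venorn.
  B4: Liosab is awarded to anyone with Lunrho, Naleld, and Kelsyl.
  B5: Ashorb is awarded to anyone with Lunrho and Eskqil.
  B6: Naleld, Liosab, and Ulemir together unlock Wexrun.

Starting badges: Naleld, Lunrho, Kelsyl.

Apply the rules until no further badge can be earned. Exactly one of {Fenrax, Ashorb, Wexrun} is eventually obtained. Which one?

Wexrun

With Lunrho, Naleld, and Kelsyl, Liosab is earned (B4).
With Kelsyl, Naleld, and Liosab, Venorn is earned (B3).
With Venorn, Ulemir is earned (B1).
With Naleld, Liosab, and Ulemir, Wexrun is earned (B6).
Ashorb would need Lunrho and Eskqil (B5), but Eskqil is never earned. No rule produces Fenrax, and it is not given.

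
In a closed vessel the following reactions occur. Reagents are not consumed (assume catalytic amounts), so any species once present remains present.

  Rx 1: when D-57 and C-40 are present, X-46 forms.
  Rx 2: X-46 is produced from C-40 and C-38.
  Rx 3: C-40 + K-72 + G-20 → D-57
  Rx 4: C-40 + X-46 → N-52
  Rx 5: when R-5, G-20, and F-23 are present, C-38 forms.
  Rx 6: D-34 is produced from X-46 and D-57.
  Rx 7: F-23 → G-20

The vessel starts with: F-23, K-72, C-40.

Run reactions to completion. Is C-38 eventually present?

C-38 would need R-5, G-20, and F-23 (Rx 5), but R-5 never forms.

No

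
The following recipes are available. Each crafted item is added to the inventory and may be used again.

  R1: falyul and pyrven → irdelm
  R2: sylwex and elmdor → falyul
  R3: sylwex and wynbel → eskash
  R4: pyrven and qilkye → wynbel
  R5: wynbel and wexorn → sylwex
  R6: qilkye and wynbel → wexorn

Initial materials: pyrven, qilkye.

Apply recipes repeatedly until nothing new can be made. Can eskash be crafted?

pyrven and qilkye → wynbel (R4).
Using R6, qilkye and wynbel make wexorn.
Using R5, wynbel and wexorn make sylwex.
sylwex and wynbel → eskash (R3).

Yes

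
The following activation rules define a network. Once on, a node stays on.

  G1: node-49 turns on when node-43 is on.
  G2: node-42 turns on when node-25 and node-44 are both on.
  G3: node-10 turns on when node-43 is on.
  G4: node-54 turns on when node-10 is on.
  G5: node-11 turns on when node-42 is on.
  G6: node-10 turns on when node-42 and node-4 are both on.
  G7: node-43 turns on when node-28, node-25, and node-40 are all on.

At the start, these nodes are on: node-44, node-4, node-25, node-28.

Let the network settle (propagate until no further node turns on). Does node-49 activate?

node-49 would need node-43 (G1), but node-43 never turns on.

No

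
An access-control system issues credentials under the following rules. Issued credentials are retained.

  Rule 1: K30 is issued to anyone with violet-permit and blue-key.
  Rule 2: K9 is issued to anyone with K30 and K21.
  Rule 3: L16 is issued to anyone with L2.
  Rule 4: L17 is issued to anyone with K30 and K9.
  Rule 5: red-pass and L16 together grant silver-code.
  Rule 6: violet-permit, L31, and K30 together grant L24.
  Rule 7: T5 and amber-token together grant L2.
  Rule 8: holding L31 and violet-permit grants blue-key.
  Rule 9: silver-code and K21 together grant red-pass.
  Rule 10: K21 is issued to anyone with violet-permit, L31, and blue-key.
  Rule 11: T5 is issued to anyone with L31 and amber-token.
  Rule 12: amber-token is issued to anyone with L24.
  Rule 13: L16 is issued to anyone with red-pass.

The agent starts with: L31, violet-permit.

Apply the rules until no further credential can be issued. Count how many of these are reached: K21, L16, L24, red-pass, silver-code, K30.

4

Holding L31 and violet-permit grants blue-key (Rule 8).
Holding violet-permit, L31, and blue-key grants K21 (Rule 10).
Holding violet-permit and blue-key grants K30 (Rule 1).
Holding violet-permit, L31, and K30 grants L24 (Rule 6).
Holding L24 grants amber-token (Rule 12).
Holding L31 and amber-token grants T5 (Rule 11).
Holding T5 and amber-token grants L2 (Rule 7).
Holding L2 grants L16 (Rule 3).
K21: reached.
L16: reached.
L24: reached.
red-pass would need silver-code and K21 (Rule 9), but silver-code is never granted.
silver-code would need red-pass and L16 (Rule 5), but red-pass is never granted.
K30: reached.
Reached: K21, L16, L24, and K30 — 4 of the 6.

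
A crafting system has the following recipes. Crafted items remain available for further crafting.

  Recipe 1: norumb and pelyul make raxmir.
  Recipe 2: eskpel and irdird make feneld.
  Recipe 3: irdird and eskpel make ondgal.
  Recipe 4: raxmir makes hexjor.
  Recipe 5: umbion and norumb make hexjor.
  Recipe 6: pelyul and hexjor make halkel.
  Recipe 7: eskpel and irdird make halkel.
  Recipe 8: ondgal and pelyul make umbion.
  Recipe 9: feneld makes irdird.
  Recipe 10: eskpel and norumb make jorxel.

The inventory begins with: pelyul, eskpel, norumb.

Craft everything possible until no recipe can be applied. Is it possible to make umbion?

umbion would need ondgal and pelyul (Recipe 8), but ondgal is never obtained.

No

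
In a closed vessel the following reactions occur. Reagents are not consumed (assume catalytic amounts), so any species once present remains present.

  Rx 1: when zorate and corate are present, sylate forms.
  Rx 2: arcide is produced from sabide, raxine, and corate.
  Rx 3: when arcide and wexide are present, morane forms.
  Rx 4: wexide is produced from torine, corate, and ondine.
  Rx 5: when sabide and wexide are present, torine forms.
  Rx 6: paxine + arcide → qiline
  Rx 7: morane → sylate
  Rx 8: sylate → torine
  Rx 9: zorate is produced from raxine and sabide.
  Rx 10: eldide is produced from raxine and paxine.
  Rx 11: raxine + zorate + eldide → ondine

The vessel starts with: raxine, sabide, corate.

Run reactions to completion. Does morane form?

No

morane would need arcide and wexide (Rx 3), but wexide never forms.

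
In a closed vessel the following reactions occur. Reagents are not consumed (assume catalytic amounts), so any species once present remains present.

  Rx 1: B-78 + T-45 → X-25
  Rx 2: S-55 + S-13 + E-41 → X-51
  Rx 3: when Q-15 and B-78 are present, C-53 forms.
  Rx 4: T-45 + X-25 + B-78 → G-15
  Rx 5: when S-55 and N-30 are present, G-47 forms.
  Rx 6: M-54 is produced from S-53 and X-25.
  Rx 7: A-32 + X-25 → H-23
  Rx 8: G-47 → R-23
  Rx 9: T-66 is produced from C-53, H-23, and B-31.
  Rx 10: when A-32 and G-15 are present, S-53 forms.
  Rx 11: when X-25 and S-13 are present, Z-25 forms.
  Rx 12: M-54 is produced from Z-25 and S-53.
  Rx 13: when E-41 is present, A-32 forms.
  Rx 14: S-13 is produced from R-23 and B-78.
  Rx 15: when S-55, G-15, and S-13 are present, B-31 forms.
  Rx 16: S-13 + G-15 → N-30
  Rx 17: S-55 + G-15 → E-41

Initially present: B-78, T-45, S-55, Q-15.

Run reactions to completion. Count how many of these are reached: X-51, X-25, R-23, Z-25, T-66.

B-78 and T-45 present → X-25 forms (Rx 1).
X-51 would need S-55, S-13, and E-41 (Rx 2), but S-13 never forms.
X-25: reached.
R-23 would need G-47 (Rx 8), but G-47 never forms.
Z-25 would need X-25 and S-13 (Rx 11), but S-13 never forms.
T-66 would need C-53, H-23, and B-31 (Rx 9), but B-31 never forms.
Reached: X-25 — 1 of the 5.

1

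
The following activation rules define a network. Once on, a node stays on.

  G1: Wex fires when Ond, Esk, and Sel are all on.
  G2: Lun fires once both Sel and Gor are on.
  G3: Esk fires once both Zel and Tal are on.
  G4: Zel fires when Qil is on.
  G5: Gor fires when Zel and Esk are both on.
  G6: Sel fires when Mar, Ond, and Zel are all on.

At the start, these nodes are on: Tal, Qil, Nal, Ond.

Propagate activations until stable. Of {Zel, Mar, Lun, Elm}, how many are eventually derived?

Qil is on, so Zel fires (G4).
Zel: reached.
No rule produces Mar, and it is not given.
Lun would need Sel and Gor (G2), but Sel never turns on.
No rule produces Elm, and it is not given.
Reached: Zel — 1 of the 4.

1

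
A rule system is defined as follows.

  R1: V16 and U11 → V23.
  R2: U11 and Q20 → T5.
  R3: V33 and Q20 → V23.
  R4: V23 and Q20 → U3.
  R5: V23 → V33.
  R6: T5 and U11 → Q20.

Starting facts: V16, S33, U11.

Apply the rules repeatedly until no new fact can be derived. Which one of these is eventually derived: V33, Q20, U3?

V33

V16 and U11 hold, so V23 follows (R1).
From V23, R5 gives V33.
Q20 would need T5 and U11 (R6), but T5 is never established. U3 would need V23 and Q20 (R4), but Q20 is never established.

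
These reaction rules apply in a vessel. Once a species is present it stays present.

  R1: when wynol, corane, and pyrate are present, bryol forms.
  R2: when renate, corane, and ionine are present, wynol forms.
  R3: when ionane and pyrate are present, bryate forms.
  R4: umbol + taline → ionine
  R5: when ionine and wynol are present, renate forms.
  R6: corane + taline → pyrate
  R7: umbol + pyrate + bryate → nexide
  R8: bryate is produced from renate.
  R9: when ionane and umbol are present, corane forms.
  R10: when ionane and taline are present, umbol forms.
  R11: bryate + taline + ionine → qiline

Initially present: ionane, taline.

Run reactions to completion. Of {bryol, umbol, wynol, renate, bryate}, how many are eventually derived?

2

ionane and taline present → umbol forms (R10).
ionane and umbol present → corane forms (R9).
corane and taline present → pyrate forms (R6).
ionane and pyrate present → bryate forms (R3).
bryol would need wynol, corane, and pyrate (R1), but wynol never forms.
umbol: reached.
wynol would need renate, corane, and ionine (R2), but renate never forms.
renate would need ionine and wynol (R5), but wynol never forms.
bryate: reached.
Reached: umbol and bryate — 2 of the 5.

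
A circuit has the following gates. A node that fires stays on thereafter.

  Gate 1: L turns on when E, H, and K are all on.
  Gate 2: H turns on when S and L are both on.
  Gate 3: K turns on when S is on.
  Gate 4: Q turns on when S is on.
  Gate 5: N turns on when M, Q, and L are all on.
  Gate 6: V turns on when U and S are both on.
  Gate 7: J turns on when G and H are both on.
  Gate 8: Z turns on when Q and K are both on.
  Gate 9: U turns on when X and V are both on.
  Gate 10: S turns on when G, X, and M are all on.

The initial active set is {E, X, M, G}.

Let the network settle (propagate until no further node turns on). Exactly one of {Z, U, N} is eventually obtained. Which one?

Z

G, X, and M are on, so S turns on (Gate 10).
Gate 3: S on → K on.
Gate 4: S on → Q on.
Q and K are on, so Z turns on (Gate 8).
N would need M, Q, and L (Gate 5), but L never turns on. U would need X and V (Gate 9), but V never turns on.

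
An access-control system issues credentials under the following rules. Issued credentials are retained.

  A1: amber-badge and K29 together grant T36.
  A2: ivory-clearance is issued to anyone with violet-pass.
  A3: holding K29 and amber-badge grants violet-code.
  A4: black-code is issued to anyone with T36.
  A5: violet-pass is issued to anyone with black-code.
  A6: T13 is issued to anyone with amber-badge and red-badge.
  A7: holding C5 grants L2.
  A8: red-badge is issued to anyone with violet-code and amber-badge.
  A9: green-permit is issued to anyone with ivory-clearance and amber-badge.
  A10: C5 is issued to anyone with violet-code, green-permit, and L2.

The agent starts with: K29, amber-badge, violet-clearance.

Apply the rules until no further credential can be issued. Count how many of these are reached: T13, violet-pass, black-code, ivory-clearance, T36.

5

Holding amber-badge and K29 grants T36 (A1).
Holding K29 and amber-badge grants violet-code (A3).
Holding T36 grants black-code (A4).
Holding violet-code and amber-badge grants red-badge (A8).
Holding black-code grants violet-pass (A5).
Holding amber-badge and red-badge grants T13 (A6).
Holding violet-pass grants ivory-clearance (A2).
T13: reached.
violet-pass: reached.
black-code: reached.
ivory-clearance: reached.
T36: reached.
All 5 are reached.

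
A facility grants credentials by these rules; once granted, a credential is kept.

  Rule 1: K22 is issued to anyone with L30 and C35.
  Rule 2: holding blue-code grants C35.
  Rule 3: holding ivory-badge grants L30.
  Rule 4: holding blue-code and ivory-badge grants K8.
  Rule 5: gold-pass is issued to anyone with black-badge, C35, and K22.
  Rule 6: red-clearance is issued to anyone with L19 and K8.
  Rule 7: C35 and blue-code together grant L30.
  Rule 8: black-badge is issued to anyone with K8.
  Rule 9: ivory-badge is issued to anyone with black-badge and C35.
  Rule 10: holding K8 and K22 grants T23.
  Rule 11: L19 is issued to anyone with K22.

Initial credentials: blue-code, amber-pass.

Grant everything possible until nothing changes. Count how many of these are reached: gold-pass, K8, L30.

Holding blue-code grants C35 (Rule 2).
Holding C35 and blue-code grants L30 (Rule 7).
gold-pass would need black-badge, C35, and K22 (Rule 5), but black-badge is never granted.
K8 would need blue-code and ivory-badge (Rule 4), but ivory-badge is never granted.
L30: reached.
Reached: L30 — 1 of the 3.

1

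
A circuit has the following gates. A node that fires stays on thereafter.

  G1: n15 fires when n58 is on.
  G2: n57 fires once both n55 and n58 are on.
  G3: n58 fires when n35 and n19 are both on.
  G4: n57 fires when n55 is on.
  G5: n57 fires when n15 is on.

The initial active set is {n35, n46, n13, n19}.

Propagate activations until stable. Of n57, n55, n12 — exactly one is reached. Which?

n35 and n19 are on, so n58 fires (G3).
n58 is on, so n15 fires (G1).
G5: n15 on → n57 on.
No rule produces n55, and it is not given. No rule produces n12, and it is not given.

n57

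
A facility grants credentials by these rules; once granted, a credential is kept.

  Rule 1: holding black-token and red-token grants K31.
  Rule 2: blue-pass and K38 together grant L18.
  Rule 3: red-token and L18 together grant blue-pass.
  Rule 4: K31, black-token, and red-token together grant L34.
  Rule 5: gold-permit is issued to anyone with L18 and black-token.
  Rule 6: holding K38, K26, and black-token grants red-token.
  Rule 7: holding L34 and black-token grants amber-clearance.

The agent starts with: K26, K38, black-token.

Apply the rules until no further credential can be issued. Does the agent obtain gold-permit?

No

gold-permit would need L18 and black-token (Rule 5), but L18 is never granted.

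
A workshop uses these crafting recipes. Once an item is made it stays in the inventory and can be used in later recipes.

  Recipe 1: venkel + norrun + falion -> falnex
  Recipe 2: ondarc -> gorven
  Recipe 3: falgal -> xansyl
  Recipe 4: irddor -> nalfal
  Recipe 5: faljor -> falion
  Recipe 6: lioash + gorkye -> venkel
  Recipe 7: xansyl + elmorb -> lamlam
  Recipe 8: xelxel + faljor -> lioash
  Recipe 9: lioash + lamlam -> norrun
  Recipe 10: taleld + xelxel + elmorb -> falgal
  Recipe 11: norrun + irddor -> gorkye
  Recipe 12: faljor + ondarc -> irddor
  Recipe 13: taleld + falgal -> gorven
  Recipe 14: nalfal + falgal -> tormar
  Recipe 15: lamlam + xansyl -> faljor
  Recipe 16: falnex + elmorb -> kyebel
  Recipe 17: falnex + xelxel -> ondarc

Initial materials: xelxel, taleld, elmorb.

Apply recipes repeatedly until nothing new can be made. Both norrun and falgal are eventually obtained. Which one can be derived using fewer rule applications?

falgal

falgal: Using Recipe 10, taleld, xelxel, and elmorb make falgal. [1 rule application]
norrun: taleld + xelxel + elmorb -> falgal (Recipe 10). falgal -> xansyl (Recipe 3). xansyl + elmorb -> lamlam (Recipe 7). Using Recipe 15, lamlam and xansyl make faljor. Using Recipe 8, xelxel and faljor make lioash. Using Recipe 9, lioash and lamlam make norrun. [6 rule applications]
falgal needs fewer.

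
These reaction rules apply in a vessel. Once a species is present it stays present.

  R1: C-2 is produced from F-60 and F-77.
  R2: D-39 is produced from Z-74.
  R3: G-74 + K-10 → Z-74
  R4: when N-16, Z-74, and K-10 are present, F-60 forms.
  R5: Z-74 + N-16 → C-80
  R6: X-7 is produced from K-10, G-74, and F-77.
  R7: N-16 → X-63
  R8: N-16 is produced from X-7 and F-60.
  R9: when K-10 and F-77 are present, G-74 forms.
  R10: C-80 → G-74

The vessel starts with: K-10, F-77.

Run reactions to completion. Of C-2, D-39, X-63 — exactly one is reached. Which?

K-10 and F-77 present → G-74 forms (R9).
G-74 and K-10 present → Z-74 forms (R3).
Z-74 present → D-39 forms (R2).
C-2 would need F-60 and F-77 (R1), but F-60 never forms. X-63 would need N-16 (R7), but N-16 never forms.

D-39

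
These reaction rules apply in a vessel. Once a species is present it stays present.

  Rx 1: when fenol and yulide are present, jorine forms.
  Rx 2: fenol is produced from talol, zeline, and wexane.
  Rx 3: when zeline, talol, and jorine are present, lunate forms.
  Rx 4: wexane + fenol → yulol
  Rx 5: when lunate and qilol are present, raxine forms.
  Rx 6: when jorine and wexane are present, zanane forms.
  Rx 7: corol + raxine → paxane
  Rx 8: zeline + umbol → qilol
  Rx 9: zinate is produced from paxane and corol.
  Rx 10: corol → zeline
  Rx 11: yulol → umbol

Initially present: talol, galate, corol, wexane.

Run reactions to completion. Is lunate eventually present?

No

lunate would need zeline, talol, and jorine (Rx 3), but jorine never forms.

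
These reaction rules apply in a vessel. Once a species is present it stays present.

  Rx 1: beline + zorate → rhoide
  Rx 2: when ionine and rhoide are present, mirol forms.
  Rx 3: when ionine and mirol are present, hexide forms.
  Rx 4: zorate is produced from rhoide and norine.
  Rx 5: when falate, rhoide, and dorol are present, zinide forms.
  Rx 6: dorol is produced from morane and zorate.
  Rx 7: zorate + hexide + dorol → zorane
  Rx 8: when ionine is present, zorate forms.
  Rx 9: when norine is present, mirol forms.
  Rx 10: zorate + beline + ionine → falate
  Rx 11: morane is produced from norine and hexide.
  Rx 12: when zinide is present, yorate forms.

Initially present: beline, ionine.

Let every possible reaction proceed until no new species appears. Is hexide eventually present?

Yes

ionine present → zorate forms (Rx 8).
beline and zorate present → rhoide forms (Rx 1).
ionine and rhoide present → mirol forms (Rx 2).
ionine and mirol present → hexide forms (Rx 3).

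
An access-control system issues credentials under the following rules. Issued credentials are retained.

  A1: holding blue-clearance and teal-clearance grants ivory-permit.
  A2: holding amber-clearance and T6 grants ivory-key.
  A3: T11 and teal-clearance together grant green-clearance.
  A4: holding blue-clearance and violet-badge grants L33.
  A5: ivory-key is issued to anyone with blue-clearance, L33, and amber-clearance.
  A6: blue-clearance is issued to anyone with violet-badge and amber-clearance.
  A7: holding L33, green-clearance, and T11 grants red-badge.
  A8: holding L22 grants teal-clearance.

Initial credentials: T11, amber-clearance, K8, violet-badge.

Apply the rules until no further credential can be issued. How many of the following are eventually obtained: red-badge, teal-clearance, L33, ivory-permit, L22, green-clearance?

Holding violet-badge and amber-clearance grants blue-clearance (A6).
Holding blue-clearance and violet-badge grants L33 (A4).
red-badge would need L33, green-clearance, and T11 (A7), but green-clearance is never granted.
teal-clearance would need L22 (A8), but L22 is never granted.
L33: reached.
ivory-permit would need blue-clearance and teal-clearance (A1), but teal-clearance is never granted.
No rule produces L22, and it is not given.
green-clearance would need T11 and teal-clearance (A3), but teal-clearance is never granted.
Reached: L33 — 1 of the 6.

1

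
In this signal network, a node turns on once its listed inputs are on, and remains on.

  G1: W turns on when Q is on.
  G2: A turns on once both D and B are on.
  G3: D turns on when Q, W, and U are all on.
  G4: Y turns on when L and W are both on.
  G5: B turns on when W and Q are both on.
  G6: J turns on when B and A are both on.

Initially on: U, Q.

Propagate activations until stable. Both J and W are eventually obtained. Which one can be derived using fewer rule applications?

W

W: G1: Q on → W on. [1 rule application]
J: Q is on, so W turns on (G1). Q, W, and U are on, so D turns on (G3). W and Q are on, so B turns on (G5). D and B are on, so A turns on (G2). G6: B and A on → J on. [5 rule applications]
W needs fewer.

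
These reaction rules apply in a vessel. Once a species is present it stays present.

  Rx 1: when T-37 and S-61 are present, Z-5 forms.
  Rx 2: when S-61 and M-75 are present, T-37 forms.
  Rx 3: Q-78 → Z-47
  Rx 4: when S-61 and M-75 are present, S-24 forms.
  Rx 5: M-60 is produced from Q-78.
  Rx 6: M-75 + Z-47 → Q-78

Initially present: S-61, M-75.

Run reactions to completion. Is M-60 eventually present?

M-60 would need Q-78 (Rx 5), but Q-78 never forms.

No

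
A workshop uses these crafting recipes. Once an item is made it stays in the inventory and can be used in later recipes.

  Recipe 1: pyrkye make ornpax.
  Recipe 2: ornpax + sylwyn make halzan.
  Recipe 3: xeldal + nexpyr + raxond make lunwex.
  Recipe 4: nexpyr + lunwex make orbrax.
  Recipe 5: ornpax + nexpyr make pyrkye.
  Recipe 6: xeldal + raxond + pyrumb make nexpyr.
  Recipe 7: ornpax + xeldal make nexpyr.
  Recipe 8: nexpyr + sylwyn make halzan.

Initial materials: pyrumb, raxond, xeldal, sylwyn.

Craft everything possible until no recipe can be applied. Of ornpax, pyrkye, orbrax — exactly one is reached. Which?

orbrax

xeldal + raxond + pyrumb → nexpyr (Recipe 6).
Using Recipe 3, xeldal, nexpyr, and raxond make lunwex.
nexpyr + lunwex → orbrax (Recipe 4).
pyrkye would need ornpax and nexpyr (Recipe 5), but ornpax is never obtained. ornpax would need pyrkye (Recipe 1), but pyrkye is never obtained.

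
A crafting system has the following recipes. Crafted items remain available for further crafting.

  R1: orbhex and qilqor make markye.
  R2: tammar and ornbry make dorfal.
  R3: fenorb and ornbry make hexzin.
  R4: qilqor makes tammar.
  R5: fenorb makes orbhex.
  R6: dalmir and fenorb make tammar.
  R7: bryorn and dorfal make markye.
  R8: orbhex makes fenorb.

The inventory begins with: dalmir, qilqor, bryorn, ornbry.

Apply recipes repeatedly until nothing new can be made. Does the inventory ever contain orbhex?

No

orbhex would need fenorb (R5), but fenorb is never obtained.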